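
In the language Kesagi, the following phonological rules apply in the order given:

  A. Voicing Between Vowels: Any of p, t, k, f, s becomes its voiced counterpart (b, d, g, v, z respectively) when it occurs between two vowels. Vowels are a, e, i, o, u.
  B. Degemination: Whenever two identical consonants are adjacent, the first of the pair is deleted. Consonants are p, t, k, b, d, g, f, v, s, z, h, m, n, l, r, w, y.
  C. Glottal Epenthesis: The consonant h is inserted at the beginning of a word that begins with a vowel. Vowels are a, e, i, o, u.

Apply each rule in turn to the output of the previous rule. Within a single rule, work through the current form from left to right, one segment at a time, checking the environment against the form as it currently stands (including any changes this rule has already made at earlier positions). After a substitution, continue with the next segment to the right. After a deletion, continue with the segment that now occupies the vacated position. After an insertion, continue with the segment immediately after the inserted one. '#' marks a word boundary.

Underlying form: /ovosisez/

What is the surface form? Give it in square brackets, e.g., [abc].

A Voicing Between Vowels: [ovosisez] → [ovozizez]
B Degemination: no change — [ovozizez]
C Glottal Epenthesis: [ovozizez] → [hovozizez]

[hovozizez]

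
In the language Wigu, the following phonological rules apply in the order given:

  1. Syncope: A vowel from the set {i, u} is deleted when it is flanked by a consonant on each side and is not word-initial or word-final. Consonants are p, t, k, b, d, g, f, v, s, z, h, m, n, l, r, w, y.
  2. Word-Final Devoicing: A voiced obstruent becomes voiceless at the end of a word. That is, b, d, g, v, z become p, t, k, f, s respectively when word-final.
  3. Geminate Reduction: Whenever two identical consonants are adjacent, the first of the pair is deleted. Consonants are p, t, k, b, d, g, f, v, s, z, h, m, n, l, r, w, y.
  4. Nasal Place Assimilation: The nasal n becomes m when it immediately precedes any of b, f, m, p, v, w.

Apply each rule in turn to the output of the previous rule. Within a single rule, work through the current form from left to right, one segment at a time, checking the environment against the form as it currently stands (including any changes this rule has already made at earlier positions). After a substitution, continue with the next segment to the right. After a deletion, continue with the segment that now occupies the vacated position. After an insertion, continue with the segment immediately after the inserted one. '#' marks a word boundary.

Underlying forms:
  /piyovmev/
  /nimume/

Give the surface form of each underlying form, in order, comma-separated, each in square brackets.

/piyovmev/:
  1 Syncope: [piyovmev] → [pyovmev]
  2 Word-Final Devoicing: [pyovmev] → [pyovmef]
  3 Geminate Reduction: no change — [pyovmef]
  4 Nasal Place Assimilation: no change — [pyovmef]
/nimume/:
  1 Syncope: [nimume] → [nmme]
  2 Word-Final Devoicing: no change — [nmme]
  3 Geminate Reduction: [nmme] → [nme]
  4 Nasal Place Assimilation: [nme] → [mme]

[pyovmef], [mme]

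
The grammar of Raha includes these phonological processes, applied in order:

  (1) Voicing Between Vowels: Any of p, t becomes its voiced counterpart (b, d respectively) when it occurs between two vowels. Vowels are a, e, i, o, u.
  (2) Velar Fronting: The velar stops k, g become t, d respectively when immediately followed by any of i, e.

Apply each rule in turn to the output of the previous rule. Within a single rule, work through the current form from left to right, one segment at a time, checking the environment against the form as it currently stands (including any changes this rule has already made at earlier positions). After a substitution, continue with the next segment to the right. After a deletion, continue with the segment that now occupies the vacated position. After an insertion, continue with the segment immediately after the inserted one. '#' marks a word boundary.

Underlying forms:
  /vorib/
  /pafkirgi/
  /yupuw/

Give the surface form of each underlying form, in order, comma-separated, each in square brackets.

[vorib], [paftirdi], [yubuw]

/vorib/:
  (1) Voicing Between Vowels: no change — [vorib]
  (2) Velar Fronting: no change — [vorib]
/pafkirgi/:
  (1) Voicing Between Vowels: no change — [pafkirgi]
  (2) Velar Fronting: [pafkirgi] → [paftirdi]
/yupuw/:
  (1) Voicing Between Vowels: [yupuw] → [yubuw]
  (2) Velar Fronting: no change — [yubuw]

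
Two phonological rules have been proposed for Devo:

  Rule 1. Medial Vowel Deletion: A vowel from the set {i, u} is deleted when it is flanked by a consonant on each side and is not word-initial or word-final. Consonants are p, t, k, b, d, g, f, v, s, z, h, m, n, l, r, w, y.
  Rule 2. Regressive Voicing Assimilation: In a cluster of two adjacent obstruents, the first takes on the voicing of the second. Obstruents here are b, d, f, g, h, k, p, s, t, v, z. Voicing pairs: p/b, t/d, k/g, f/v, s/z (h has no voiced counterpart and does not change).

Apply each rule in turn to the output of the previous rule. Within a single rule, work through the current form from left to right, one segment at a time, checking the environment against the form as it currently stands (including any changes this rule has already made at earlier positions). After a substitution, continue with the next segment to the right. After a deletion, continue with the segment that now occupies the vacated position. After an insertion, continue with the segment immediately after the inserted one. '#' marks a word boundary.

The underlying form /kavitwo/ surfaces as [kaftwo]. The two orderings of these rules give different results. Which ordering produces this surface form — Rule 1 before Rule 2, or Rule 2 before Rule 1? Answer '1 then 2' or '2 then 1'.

1 then 2

Order 1 then 2:
  1 Medial Vowel Deletion: [kavitwo] → [kavtwo]
  2 Regressive Voicing Assimilation: [kavtwo] → [kaftwo]
  result: [kaftwo]
Order 2 then 1:
  2 Regressive Voicing Assimilation: no change — [kavitwo]
  1 Medial Vowel Deletion: [kavitwo] → [kavtwo]
  result: [kavtwo]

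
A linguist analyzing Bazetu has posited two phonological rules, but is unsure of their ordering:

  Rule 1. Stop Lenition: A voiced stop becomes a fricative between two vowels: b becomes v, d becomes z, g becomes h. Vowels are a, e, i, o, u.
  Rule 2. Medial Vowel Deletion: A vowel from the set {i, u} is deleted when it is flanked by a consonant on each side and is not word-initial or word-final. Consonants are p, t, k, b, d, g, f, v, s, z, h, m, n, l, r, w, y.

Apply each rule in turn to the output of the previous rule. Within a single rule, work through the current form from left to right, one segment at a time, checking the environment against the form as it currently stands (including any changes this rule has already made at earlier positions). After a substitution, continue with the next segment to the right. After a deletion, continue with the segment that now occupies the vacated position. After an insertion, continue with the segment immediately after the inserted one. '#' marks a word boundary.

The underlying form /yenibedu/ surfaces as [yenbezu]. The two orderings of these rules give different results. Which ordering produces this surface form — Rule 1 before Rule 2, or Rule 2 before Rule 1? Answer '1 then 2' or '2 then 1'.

2 then 1

Order 1 then 2:
  1 Stop Lenition: [yenibedu] → [yenivezu]
  2 Medial Vowel Deletion: [yenivezu] → [yenvezu]
  result: [yenvezu]
Order 2 then 1:
  2 Medial Vowel Deletion: [yenibedu] → [yenbedu]
  1 Stop Lenition: [yenbedu] → [yenbezu]
  result: [yenbezu]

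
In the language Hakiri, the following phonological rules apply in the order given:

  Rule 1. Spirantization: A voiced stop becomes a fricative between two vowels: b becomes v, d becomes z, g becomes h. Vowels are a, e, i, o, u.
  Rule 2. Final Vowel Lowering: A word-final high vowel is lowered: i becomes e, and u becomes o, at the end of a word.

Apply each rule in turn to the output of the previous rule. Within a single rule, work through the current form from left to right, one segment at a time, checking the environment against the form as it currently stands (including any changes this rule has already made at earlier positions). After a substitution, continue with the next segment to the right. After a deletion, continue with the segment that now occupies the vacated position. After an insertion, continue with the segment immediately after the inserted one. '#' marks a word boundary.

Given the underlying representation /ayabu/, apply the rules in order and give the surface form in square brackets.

Rule 1 Spirantization: [ayabu] → [ayavu]
Rule 2 Final Vowel Lowering: [ayavu] → [ayavo]

[ayavo]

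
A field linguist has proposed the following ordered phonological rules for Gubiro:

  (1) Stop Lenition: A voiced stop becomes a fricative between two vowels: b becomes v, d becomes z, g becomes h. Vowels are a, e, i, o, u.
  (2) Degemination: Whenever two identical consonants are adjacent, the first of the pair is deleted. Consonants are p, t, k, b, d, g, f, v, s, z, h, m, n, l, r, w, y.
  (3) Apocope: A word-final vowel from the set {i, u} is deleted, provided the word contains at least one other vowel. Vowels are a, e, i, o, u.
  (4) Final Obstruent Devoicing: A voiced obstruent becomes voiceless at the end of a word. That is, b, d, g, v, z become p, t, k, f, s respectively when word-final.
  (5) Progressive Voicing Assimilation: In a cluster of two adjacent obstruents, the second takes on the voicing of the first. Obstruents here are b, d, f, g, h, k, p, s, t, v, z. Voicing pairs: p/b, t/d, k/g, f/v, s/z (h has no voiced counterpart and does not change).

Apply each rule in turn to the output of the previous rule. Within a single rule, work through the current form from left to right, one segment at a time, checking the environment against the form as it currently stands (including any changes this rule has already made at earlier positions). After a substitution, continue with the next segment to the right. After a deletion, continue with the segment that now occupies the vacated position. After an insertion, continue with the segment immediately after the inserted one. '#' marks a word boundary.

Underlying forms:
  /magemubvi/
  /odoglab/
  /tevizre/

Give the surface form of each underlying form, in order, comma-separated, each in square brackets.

[mahemubv], [ozoglap], [tevizre]

/magemubvi/:
  (1) Stop Lenition: [magemubvi] → [mahemubvi]
  (2) Degemination: no change — [mahemubvi]
  (3) Apocope: [mahemubvi] → [mahemubv]
  (4) Final Obstruent Devoicing: [mahemubv] → [mahemubf]
  (5) Progressive Voicing Assimilation: [mahemubf] → [mahemubv]
/odoglab/:
  (1) Stop Lenition: [odoglab] → [ozoglab]
  (2) Degemination: no change — [ozoglab]
  (3) Apocope: no change — [ozoglab]
  (4) Final Obstruent Devoicing: [ozoglab] → [ozoglap]
  (5) Progressive Voicing Assimilation: no change — [ozoglap]
/tevizre/:
  (1) Stop Lenition: no change — [tevizre]
  (2) Degemination: no change — [tevizre]
  (3) Apocope: no change — [tevizre]
  (4) Final Obstruent Devoicing: no change — [tevizre]
  (5) Progressive Voicing Assimilation: no change — [tevizre]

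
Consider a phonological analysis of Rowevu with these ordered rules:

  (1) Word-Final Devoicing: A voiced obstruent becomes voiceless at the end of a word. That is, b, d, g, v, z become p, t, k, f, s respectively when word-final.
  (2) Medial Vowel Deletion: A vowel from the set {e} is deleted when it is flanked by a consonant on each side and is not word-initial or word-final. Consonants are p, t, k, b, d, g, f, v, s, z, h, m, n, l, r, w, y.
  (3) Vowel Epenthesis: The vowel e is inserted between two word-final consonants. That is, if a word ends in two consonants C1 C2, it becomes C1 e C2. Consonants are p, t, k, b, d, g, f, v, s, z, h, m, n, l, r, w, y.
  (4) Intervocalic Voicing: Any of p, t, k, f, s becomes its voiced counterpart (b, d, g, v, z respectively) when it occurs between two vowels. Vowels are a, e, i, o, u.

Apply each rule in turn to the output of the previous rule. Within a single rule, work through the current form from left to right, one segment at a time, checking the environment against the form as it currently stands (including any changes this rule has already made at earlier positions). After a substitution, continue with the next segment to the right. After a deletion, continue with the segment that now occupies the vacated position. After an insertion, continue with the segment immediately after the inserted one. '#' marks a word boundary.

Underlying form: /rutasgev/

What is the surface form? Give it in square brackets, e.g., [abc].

(1) Word-Final Devoicing: [rutasgev] → [rutasgef]
(2) Medial Vowel Deletion: [rutasgef] → [rutasgf]
(3) Vowel Epenthesis: [rutasgf] → [rutasgef]
(4) Intervocalic Voicing: [rutasgef] → [rudasgef]

[rudasgef]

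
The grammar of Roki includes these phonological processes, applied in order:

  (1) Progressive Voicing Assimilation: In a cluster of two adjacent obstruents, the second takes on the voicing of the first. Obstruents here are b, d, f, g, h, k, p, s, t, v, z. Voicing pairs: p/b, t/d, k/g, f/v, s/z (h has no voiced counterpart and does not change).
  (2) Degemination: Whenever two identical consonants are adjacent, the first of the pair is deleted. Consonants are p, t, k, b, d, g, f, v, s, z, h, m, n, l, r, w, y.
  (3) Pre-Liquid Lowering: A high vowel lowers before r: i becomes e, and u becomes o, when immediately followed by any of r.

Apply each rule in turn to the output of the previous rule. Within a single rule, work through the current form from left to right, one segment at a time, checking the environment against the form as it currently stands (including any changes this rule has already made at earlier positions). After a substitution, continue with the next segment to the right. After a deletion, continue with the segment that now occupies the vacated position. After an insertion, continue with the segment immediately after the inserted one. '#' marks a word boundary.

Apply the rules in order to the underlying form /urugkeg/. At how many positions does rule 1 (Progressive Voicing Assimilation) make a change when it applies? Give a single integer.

(1) Progressive Voicing Assimilation: [urugkeg] → [uruggeg]
(2) Degemination: [uruggeg] → [urugeg]
(3) Pre-Liquid Lowering: [urugeg] → [orugeg]
Rule 1 changed 1 position(s).

1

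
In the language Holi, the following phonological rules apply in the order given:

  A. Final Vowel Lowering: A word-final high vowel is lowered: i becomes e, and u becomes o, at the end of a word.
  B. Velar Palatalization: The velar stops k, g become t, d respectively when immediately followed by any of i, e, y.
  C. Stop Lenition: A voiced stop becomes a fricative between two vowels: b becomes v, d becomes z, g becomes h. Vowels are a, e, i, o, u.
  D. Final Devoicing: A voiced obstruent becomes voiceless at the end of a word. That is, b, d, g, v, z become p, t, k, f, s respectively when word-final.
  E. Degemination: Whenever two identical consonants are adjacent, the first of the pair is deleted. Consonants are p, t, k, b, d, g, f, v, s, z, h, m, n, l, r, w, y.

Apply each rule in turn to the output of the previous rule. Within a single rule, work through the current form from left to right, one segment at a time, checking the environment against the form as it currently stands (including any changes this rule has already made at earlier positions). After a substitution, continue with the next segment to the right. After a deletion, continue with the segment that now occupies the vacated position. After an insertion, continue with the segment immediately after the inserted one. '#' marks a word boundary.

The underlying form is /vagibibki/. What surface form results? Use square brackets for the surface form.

[vazivibte]

A Final Vowel Lowering: [vagibibki] → [vagibibke]
B Velar Palatalization: [vagibibke] → [vadibibte]
C Stop Lenition: [vadibibte] → [vazivibte]
D Final Devoicing: no change — [vazivibte]
E Degemination: no change — [vazivibte]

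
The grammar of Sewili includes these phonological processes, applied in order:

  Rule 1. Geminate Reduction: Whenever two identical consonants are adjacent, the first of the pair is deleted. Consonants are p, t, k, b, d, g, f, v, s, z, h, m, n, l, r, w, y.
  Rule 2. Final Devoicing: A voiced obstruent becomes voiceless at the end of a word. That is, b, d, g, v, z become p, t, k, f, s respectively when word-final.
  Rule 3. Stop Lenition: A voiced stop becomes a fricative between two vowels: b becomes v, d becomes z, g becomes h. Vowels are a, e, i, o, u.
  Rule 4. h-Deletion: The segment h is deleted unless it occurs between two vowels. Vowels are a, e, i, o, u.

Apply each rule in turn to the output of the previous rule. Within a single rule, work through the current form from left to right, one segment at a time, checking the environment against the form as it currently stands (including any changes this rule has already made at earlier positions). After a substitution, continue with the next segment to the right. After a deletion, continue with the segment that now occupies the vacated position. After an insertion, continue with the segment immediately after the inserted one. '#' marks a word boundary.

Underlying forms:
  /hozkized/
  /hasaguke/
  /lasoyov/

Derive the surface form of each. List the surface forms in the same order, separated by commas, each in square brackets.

/hozkized/:
  Rule 1 Geminate Reduction: no change — [hozkized]
  Rule 2 Final Devoicing: [hozkized] → [hozkizet]
  Rule 3 Stop Lenition: no change — [hozkizet]
  Rule 4 h-Deletion: [hozkizet] → [ozkizet]
/hasaguke/:
  Rule 1 Geminate Reduction: no change — [hasaguke]
  Rule 2 Final Devoicing: no change — [hasaguke]
  Rule 3 Stop Lenition: [hasaguke] → [hasahuke]
  Rule 4 h-Deletion: [hasahuke] → [asahuke]
/lasoyov/:
  Rule 1 Geminate Reduction: no change — [lasoyov]
  Rule 2 Final Devoicing: [lasoyov] → [lasoyof]
  Rule 3 Stop Lenition: no change — [lasoyof]
  Rule 4 h-Deletion: no change — [lasoyof]

[ozkizet], [asahuke], [lasoyof]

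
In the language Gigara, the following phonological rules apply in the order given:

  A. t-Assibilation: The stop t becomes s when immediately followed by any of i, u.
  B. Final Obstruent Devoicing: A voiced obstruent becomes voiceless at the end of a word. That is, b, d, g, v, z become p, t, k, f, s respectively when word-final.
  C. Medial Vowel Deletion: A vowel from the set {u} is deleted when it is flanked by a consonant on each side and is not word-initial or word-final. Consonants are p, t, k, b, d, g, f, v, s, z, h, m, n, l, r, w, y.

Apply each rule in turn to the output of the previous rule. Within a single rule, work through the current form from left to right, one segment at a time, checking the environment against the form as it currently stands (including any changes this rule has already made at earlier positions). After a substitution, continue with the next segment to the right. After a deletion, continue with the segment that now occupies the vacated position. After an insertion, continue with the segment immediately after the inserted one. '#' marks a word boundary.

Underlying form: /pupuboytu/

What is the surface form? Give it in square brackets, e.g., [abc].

A t-Assibilation: [pupuboytu] → [pupuboysu]
B Final Obstruent Devoicing: no change — [pupuboysu]
C Medial Vowel Deletion: [pupuboysu] → [ppboysu]

[ppboysu]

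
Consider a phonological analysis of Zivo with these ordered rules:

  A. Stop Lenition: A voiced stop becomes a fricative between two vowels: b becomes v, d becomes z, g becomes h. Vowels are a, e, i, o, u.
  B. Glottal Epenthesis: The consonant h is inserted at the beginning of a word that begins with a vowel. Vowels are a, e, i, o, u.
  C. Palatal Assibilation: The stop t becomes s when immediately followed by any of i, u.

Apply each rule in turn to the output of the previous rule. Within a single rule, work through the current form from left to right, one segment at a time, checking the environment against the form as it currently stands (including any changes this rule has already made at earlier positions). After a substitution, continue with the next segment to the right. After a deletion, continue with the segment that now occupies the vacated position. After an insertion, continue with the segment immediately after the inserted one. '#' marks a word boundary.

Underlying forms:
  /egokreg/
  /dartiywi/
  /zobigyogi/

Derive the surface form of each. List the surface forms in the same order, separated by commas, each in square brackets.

/egokreg/:
  A Stop Lenition: [egokreg] → [ehokreg]
  B Glottal Epenthesis: [ehokreg] → [hehokreg]
  C Palatal Assibilation: no change — [hehokreg]
/dartiywi/:
  A Stop Lenition: no change — [dartiywi]
  B Glottal Epenthesis: no change — [dartiywi]
  C Palatal Assibilation: [dartiywi] → [darsiywi]
/zobigyogi/:
  A Stop Lenition: [zobigyogi] → [zovigyohi]
  B Glottal Epenthesis: no change — [zovigyohi]
  C Palatal Assibilation: no change — [zovigyohi]

[hehokreg], [darsiywi], [zovigyohi]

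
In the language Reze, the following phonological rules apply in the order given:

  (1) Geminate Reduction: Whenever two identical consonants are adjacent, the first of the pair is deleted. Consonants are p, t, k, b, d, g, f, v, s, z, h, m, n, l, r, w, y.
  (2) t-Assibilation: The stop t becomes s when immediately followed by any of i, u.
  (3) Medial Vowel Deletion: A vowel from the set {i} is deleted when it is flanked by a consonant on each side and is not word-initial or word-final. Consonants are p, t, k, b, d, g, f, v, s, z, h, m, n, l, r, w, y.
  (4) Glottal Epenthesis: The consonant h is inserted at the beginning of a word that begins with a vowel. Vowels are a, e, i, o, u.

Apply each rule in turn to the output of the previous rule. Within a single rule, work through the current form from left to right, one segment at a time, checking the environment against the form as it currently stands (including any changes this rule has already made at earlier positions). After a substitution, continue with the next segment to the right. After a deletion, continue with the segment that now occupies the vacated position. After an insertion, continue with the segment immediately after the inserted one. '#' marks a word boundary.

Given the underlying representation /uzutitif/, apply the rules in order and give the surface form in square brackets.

(1) Geminate Reduction: no change — [uzutitif]
(2) t-Assibilation: [uzutitif] → [uzusisif]
(3) Medial Vowel Deletion: [uzusisif] → [uzussf]
(4) Glottal Epenthesis: [uzussf] → [huzussf]

[huzussf]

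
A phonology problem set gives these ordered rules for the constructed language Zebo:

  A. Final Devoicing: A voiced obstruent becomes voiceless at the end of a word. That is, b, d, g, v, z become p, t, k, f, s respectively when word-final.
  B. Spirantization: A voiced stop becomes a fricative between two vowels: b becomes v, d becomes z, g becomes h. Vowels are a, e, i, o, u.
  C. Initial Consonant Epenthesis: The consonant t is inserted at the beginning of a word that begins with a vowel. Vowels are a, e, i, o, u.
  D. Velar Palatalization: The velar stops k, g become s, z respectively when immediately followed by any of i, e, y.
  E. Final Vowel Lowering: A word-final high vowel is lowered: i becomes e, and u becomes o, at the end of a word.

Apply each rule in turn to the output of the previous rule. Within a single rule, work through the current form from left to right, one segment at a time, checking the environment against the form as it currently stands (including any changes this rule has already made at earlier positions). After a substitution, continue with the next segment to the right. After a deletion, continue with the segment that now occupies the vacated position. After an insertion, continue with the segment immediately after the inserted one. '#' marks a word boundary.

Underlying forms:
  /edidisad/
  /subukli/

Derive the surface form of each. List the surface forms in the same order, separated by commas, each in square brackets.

/edidisad/:
  A Final Devoicing: [edidisad] → [edidisat]
  B Spirantization: [edidisat] → [ezizisat]
  C Initial Consonant Epenthesis: [ezizisat] → [tezizisat]
  D Velar Palatalization: no change — [tezizisat]
  E Final Vowel Lowering: no change — [tezizisat]
/subukli/:
  A Final Devoicing: no change — [subukli]
  B Spirantization: [subukli] → [suvukli]
  C Initial Consonant Epenthesis: no change — [suvukli]
  D Velar Palatalization: no change — [suvukli]
  E Final Vowel Lowering: [suvukli] → [suvukle]

[tezizisat], [suvukle]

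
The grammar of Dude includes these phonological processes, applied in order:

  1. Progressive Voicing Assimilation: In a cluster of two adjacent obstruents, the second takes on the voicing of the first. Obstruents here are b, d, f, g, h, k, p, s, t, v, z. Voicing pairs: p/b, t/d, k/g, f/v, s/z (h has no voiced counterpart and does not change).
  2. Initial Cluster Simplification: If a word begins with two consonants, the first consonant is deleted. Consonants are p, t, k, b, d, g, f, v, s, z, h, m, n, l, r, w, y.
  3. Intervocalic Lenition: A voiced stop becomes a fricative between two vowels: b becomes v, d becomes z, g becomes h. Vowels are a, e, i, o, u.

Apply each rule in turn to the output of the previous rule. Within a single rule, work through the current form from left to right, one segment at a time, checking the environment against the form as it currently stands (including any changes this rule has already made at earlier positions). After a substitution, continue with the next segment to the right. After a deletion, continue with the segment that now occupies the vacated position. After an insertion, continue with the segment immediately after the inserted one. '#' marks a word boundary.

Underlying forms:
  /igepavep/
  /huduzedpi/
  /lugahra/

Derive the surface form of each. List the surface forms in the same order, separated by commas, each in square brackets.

/igepavep/:
  1 Progressive Voicing Assimilation: no change — [igepavep]
  2 Initial Cluster Simplification: no change — [igepavep]
  3 Intervocalic Lenition: [igepavep] → [ihepavep]
/huduzedpi/:
  1 Progressive Voicing Assimilation: [huduzedpi] → [huduzedbi]
  2 Initial Cluster Simplification: no change — [huduzedbi]
  3 Intervocalic Lenition: [huduzedbi] → [huzuzedbi]
/lugahra/:
  1 Progressive Voicing Assimilation: no change — [lugahra]
  2 Initial Cluster Simplification: no change — [lugahra]
  3 Intervocalic Lenition: [lugahra] → [luhahra]

[ihepavep], [huzuzedbi], [luhahra]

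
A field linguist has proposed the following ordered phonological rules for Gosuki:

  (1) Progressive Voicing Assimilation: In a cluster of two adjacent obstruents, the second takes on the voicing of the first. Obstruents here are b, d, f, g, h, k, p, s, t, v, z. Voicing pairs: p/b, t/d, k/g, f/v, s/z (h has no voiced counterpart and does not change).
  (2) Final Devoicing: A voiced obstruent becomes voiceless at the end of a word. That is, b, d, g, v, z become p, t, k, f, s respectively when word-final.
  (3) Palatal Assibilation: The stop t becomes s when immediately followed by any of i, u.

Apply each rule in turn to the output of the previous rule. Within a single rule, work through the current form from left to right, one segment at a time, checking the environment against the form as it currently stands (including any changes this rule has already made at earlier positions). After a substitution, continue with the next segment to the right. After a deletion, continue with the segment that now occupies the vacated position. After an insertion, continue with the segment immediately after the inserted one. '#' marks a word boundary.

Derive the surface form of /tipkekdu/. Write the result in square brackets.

(1) Progressive Voicing Assimilation: [tipkekdu] → [tipkektu]
(2) Final Devoicing: no change — [tipkektu]
(3) Palatal Assibilation: [tipkektu] → [sipkeksu]

[sipkeksu]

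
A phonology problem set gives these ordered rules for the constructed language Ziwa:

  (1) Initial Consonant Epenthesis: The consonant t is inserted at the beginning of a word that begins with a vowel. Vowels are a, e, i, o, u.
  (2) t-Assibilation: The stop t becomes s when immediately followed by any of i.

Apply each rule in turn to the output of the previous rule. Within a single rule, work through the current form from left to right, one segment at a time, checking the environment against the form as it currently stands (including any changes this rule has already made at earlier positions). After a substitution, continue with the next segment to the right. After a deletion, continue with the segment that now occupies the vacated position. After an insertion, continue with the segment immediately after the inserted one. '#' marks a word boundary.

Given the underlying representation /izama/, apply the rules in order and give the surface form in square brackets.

[sizama]

(1) Initial Consonant Epenthesis: [izama] → [tizama]
(2) t-Assibilation: [tizama] → [sizama]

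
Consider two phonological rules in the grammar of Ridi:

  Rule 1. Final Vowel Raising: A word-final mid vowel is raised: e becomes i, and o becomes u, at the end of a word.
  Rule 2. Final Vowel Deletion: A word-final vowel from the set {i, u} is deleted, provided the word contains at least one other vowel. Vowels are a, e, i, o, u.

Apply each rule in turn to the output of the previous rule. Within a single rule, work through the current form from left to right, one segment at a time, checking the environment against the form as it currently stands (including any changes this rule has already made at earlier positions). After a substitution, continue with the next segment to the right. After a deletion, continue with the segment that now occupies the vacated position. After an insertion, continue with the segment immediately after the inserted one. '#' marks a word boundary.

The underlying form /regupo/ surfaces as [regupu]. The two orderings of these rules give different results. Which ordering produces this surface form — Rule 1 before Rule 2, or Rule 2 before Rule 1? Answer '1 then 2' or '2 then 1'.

Order 1 then 2:
  1 Final Vowel Raising: [regupo] → [regupu]
  2 Final Vowel Deletion: [regupu] → [regup]
  result: [regup]
Order 2 then 1:
  2 Final Vowel Deletion: no change — [regupo]
  1 Final Vowel Raising: [regupo] → [regupu]
  result: [regupu]

2 then 1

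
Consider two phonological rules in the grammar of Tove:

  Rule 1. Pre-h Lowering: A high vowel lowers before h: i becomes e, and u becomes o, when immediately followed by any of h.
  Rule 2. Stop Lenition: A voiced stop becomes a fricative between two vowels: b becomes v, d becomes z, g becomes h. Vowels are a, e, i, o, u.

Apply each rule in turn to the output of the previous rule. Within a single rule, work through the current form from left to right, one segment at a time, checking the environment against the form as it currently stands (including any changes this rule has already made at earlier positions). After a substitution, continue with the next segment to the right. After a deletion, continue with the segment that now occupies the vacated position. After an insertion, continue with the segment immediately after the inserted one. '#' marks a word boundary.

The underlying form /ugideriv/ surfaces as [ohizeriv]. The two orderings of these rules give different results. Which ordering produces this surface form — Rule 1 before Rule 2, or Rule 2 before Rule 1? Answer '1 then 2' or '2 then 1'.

Order 1 then 2:
  1 Pre-h Lowering: no change — [ugideriv]
  2 Stop Lenition: [ugideriv] → [uhizeriv]
  result: [uhizeriv]
Order 2 then 1:
  2 Stop Lenition: [ugideriv] → [uhizeriv]
  1 Pre-h Lowering: [uhizeriv] → [ohizeriv]
  result: [ohizeriv]

2 then 1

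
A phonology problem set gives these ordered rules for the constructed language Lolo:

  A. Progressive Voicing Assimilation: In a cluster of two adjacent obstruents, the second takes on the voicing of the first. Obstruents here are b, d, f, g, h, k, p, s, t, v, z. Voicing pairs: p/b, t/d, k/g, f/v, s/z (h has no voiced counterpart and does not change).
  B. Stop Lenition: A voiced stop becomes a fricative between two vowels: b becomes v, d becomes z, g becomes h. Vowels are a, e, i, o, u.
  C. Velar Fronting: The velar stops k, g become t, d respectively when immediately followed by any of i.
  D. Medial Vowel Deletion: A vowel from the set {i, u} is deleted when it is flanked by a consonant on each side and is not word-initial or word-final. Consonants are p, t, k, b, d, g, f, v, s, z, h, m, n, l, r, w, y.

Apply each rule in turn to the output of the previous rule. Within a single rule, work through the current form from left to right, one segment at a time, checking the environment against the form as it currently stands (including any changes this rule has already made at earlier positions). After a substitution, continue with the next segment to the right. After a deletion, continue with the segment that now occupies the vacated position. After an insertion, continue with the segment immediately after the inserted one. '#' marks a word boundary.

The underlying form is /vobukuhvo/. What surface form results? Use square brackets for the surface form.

A Progressive Voicing Assimilation: [vobukuhvo] → [vobukuhfo]
B Stop Lenition: [vobukuhfo] → [vovukuhfo]
C Velar Fronting: no change — [vovukuhfo]
D Medial Vowel Deletion: [vovukuhfo] → [vovkhfo]

[vovkhfo]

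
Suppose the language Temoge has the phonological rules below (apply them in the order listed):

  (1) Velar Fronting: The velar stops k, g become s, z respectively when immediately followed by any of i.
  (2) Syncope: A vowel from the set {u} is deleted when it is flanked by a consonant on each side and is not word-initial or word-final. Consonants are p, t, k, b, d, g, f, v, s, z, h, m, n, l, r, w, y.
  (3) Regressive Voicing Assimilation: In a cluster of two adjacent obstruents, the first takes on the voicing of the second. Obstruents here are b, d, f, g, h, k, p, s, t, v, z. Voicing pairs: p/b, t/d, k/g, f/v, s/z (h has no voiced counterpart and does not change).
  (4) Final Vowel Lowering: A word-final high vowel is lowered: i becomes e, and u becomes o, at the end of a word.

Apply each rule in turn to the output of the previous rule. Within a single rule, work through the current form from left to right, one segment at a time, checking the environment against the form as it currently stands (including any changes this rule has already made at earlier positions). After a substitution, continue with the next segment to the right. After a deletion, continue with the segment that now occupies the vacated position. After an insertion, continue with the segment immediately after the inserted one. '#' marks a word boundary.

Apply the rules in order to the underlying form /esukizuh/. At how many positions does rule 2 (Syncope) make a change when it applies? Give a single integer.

(1) Velar Fronting: [esukizuh] → [esusizuh]
(2) Syncope: [esusizuh] → [essizh]
(3) Regressive Voicing Assimilation: [essizh] → [essish]
(4) Final Vowel Lowering: no change — [essish]
Rule 2 changed 2 position(s).

2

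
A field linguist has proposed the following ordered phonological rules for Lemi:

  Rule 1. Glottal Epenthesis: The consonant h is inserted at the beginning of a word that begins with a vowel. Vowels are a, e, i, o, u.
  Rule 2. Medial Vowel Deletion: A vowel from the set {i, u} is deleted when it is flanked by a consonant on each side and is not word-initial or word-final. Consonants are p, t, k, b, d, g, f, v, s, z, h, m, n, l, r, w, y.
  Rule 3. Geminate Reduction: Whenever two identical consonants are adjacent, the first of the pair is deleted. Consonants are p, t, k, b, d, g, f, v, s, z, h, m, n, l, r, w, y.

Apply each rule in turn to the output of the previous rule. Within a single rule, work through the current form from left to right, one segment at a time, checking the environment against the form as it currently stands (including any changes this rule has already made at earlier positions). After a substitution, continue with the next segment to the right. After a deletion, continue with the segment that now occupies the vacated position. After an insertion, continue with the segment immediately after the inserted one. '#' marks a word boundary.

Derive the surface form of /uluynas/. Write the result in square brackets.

[hlynas]

Rule 1 Glottal Epenthesis: [uluynas] → [huluynas]
Rule 2 Medial Vowel Deletion: [huluynas] → [hlynas]
Rule 3 Geminate Reduction: no change — [hlynas]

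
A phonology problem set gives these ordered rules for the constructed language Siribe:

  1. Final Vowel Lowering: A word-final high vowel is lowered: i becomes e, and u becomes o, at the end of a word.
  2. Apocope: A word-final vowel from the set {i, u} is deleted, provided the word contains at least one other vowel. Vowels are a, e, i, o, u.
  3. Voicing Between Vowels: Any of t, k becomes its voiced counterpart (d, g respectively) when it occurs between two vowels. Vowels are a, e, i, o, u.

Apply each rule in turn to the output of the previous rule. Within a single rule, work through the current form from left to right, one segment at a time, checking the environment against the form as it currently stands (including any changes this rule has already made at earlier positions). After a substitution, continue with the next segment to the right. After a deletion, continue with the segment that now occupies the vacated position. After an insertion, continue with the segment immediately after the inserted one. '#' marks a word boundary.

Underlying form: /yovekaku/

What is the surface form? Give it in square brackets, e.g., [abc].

1 Final Vowel Lowering: [yovekaku] → [yovekako]
2 Apocope: no change — [yovekako]
3 Voicing Between Vowels: [yovekako] → [yovegago]

[yovegago]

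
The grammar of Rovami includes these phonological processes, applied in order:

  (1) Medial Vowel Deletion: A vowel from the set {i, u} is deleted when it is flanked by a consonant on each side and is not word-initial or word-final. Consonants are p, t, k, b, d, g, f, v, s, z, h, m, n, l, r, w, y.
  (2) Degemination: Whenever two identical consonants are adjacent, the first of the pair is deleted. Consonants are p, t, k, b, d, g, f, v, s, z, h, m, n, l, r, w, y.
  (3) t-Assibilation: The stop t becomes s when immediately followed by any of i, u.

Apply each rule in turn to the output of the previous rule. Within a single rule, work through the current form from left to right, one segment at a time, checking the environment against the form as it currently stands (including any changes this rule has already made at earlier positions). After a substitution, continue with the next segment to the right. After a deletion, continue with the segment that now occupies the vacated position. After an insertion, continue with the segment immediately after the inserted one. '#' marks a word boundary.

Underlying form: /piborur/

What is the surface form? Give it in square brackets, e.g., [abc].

(1) Medial Vowel Deletion: [piborur] → [pborr]
(2) Degemination: [pborr] → [pbor]
(3) t-Assibilation: no change — [pbor]

[pbor]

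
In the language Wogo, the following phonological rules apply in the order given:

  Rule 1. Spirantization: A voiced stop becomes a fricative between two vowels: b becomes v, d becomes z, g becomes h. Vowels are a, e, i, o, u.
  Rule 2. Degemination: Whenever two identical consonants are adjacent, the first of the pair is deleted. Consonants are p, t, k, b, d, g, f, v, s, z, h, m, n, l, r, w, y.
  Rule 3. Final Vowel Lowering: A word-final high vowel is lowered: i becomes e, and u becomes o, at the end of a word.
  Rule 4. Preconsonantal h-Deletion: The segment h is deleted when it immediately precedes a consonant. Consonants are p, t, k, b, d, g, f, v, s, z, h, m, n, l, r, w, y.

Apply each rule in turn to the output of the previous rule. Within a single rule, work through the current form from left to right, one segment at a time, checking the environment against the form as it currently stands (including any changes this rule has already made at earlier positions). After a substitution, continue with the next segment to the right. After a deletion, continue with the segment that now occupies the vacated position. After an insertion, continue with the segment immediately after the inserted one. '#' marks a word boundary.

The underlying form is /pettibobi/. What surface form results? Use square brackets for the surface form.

Rule 1 Spirantization: [pettibobi] → [pettivovi]
Rule 2 Degemination: [pettivovi] → [petivovi]
Rule 3 Final Vowel Lowering: [petivovi] → [petivove]
Rule 4 Preconsonantal h-Deletion: no change — [petivove]

[petivove]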